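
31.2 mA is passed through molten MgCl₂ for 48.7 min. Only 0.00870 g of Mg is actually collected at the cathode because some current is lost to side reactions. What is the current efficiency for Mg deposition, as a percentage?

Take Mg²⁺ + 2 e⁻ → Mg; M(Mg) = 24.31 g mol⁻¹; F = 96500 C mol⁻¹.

75.8 %

Q = I·t = 0.03120 × 2922.0 = 91.17 C; n(e⁻) = 91.17/96500 = 0.0009447 mol.
Theoretical n(Mg) = n(e⁻)/2 = 0.0004724 mol, i.e. m_theo = 0.0004724 × 24.31 = 0.01148 g.
Efficiency = m_actual / m_theo = 0.00870 / 0.01148 = 75.8 %.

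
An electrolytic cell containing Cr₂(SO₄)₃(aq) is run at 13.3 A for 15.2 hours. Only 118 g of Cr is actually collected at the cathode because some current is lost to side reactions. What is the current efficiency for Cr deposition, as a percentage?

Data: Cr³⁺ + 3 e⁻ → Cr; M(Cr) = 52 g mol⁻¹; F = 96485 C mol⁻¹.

Q = I·t = 13.30 × 54720 = 727800 C; n(e⁻) = 727800/96485 = 7.543 mol.
Theoretical n(Cr) = n(e⁻)/3 = 2.514 mol, i.e. m_theo = 2.514 × 52 = 130.7 g.
Efficiency = m_actual / m_theo = 118 / 130.7 = 90.3 %.

90.3 %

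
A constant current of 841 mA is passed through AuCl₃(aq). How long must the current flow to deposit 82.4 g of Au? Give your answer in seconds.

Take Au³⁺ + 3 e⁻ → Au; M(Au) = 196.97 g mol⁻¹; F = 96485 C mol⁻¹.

1.44 × 10⁵ s

n(Au) = m/M = 82.4 / 196.97 = 0.4183 mol.
Each Au atom requires 3 electrons, so n(e⁻) = 3 × 0.4183 = 1.255 mol.
Q = n(e⁻)·F = 1.255 × 96485 = 121100 C.
t = Q/I = 121100 / 0.8410 A = 144000 s.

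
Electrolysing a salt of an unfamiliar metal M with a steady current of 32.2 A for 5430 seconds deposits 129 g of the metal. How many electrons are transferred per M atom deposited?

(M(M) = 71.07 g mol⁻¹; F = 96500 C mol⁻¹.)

Q = I·t = 32.20 A × 5430.0 s = 174800 C, so n(e⁻) = 174800/96500 = 1.812 mol.
n(M) deposited = 129 / 71.07 = 1.815 mol.
Electrons per atom = n(e⁻)/n(M) = 1.812 / 1.815 = 0.998 ≈ 1, so the ion is M⁺.

1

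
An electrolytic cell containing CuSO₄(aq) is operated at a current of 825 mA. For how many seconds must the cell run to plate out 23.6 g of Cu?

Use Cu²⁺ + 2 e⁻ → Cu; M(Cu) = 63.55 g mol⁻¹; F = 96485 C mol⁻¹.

86900 s

n(Cu) = m/M = 23.6 / 63.55 = 0.3714 mol.
Each Cu atom requires 2 electrons, so n(e⁻) = 2 × 0.3714 = 0.7427 mol.
Q = n(e⁻)·F = 0.7427 × 96485 = 71660 C.
t = Q/I = 71660 / 0.8250 A = 86860 s.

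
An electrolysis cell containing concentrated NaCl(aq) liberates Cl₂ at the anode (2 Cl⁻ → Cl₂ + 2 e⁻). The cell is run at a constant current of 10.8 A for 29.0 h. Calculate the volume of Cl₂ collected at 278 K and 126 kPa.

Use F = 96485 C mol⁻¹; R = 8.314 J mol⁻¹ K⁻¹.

107 L

Q = I·t = 10.80 A × 104400 s = 1128000 C.
n(e⁻) = Q/F = 1128000 / 96485 = 11.69 mol.
2 electrons are transferred per Cl₂ molecule, so n(Cl₂) = 11.69 / 2 = 5.843 mol.
V = nRT/P = (5.843 × 8.314 × 278) / (126 × 10³ Pa) = 0.107 m³ = 107 L.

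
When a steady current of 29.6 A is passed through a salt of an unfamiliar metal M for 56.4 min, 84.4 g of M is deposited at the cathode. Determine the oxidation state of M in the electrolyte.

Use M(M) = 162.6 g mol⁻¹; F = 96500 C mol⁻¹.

Q = I·t = 29.60 A × 3384.0 s = 100200 C, so n(e⁻) = 100200/96500 = 1.038 mol.
n(M) deposited = 84.4 / 162.6 = 0.5191 mol.
Electrons per atom = n(e⁻)/n(M) = 1.038 / 0.5191 = 2.00 ≈ 2, so the ion is M²⁺.

+2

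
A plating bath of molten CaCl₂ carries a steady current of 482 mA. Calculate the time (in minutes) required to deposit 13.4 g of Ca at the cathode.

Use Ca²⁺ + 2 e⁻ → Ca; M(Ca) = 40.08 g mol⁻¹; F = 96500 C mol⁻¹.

n(Ca) = m/M = 13.4 / 40.08 = 0.3343 mol.
Each Ca atom requires 2 electrons, so n(e⁻) = 2 × 0.3343 = 0.6687 mol.
Q = n(e⁻)·F = 0.6687 × 96500 = 64530 C.
t = Q/I = 64530 / 0.4820 A = 133900 s = 2230 min.

2230 min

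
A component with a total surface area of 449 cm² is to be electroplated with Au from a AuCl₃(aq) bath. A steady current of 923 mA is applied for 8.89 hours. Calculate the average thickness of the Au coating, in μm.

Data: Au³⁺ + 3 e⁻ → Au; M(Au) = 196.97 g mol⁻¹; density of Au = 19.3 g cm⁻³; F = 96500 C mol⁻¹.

23.2 μm

Q = I·t = 0.9230 × 32004 = 29540 C; n(e⁻) = 0.3061 mol.
n(Au) = n(e⁻)/3 = 0.1020 mol, so m = 0.1020 × 196.97 = 20.10 g.
Volume = m/ρ = 20.10 / 19.3 = 1.041 cm³.
Thickness = V/A = 1.041 / 449 = 0.00232 cm = 23.2 μm.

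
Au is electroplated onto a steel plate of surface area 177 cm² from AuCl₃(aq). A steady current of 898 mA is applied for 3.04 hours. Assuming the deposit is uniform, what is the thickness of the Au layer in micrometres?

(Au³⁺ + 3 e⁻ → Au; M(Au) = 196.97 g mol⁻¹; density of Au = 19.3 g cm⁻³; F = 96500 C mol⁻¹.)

Q = I·t = 0.8980 × 10944 = 9828 C; n(e⁻) = 0.1018 mol.
n(Au) = n(e⁻)/3 = 0.03395 mol, so m = 0.03395 × 196.97 = 6.687 g.
Volume = m/ρ = 6.687 / 19.3 = 0.3465 cm³.
Thickness = V/A = 0.3465 / 177 = 0.00196 cm = 19.6 μm.

19.6 μm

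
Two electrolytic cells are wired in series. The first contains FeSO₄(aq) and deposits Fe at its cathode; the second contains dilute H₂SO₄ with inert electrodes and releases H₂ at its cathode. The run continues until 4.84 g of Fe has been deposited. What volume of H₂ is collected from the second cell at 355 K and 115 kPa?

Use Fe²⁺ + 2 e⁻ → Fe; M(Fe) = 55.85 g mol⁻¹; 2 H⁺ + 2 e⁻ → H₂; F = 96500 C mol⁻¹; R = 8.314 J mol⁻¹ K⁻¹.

n(Fe) = 4.84 / 55.85 = 0.08666 mol, so n(e⁻) = 2 × 0.08666 = 0.1733 mol.
The cells are in series, so the same 0.1733 mol of electrons passes through the second cell.
2 H⁺ + 2 e⁻ → H₂ — 2 mol e⁻ per mol H₂, so n(H₂) = 0.1733/2 = 0.08666 mol.
V = nRT/P = (0.08666 × 8.314 × 355) / (115 × 10³) = 0.00222 m³ = 2.22 L.

2.22 L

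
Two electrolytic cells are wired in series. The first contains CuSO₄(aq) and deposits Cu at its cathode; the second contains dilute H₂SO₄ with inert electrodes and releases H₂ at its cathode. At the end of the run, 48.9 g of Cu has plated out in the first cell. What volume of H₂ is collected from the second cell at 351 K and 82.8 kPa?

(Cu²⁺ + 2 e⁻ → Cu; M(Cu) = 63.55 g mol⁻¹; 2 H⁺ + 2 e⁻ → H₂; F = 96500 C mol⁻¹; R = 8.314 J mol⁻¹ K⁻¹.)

27.1 L

n(Cu) = 48.9 / 63.55 = 0.7695 mol, so n(e⁻) = 2 × 0.7695 = 1.539 mol.
The cells are in series, so the same 1.539 mol of electrons passes through the second cell.
2 H⁺ + 2 e⁻ → H₂ — 2 mol e⁻ per mol H₂, so n(H₂) = 1.539/2 = 0.7695 mol.
V = nRT/P = (0.7695 × 8.314 × 351) / (82.8 × 10³) = 0.0271 m³ = 27.1 L.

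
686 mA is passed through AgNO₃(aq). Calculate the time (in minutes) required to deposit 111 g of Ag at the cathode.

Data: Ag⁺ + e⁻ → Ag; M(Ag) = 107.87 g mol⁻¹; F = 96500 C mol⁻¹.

2410 min

n(Ag) = m/M = 111 / 107.87 = 1.029 mol.
Each Ag atom requires 1 electron, so n(e⁻) = 1 × 1.029 = 1.029 mol.
Q = n(e⁻)·F = 1.029 × 96500 = 99300 C.
t = Q/I = 99300 / 0.6860 A = 144800 s = 2410 min.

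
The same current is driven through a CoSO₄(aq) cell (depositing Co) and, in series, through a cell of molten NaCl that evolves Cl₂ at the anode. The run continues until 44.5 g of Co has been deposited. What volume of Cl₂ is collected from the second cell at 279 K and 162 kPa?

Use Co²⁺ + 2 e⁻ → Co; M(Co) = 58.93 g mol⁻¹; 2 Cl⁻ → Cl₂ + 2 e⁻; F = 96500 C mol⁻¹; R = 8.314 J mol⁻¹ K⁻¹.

10.8 L

n(Co) = 44.5 / 58.93 = 0.7551 mol, so n(e⁻) = 2 × 0.7551 = 1.510 mol.
The cells are in series, so the same 1.510 mol of electrons passes through the second cell.
2 Cl⁻ → Cl₂ + 2 e⁻ — 2 mol e⁻ per mol Cl₂, so n(Cl₂) = 1.510/2 = 0.7551 mol.
V = nRT/P = (0.7551 × 8.314 × 279) / (162 × 10³) = 0.0108 m³ = 10.8 L.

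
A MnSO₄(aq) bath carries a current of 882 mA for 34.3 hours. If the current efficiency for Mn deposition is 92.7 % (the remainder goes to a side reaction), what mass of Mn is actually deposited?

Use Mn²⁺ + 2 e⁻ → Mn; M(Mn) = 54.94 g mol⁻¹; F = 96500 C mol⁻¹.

28.7 g

Q = I·t = 0.8820 × 123480 = 108900 C.
n(e⁻) = 108900/96500 = 1.129 mol; theoretically n(Mn) = 1.129/2 = 0.5643 mol, m_theo = 31.00 g.
At 92.7 % efficiency, m_actual = 0.927 × 31.00 = 28.7 g.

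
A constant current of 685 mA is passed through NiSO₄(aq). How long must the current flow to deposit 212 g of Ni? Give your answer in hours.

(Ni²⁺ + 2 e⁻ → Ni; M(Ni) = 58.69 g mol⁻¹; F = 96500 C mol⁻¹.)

n(Ni) = m/M = 212 / 58.69 = 3.612 mol.
Each Ni atom requires 2 electrons, so n(e⁻) = 2 × 3.612 = 7.224 mol.
Q = n(e⁻)·F = 7.224 × 96500 = 697200 C.
t = Q/I = 697200 / 0.6850 A = 1018000 s = 283 h.

283 h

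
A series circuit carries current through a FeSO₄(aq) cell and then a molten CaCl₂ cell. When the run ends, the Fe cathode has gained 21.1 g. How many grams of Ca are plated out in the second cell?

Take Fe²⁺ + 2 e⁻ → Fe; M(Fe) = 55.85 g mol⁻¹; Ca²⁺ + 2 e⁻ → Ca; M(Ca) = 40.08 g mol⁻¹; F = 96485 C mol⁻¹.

15.1 g

n(Fe) = 21.1 / 55.85 = 0.3778 mol.
Since Fe²⁺ + 2 e⁻ → Fe, n(e⁻) passed = 2 × 0.3778 = 0.7556 mol.
Cells in series carry the same charge, so the same 0.7556 mol of electrons passes through cell 2.
Ca²⁺ + 2 e⁻ → Ca, so n(Ca) = 0.7556 / 2 = 0.3778 mol.
m(Ca) = 0.3778 × 40.08 = 15.1 g.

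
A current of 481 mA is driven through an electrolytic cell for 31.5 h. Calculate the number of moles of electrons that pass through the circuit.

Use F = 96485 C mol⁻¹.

Q = I·t = 0.4810 A × 113400 s = 54550 C.
n(e⁻) = Q/F = 54550 / 96485 = 0.565 mol.

0.565 mol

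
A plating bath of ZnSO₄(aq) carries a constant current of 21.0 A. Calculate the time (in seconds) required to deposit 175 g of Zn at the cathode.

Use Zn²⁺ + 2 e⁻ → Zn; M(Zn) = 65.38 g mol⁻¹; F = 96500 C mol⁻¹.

n(Zn) = m/M = 175 / 65.38 = 2.677 mol.
Each Zn atom requires 2 electrons, so n(e⁻) = 2 × 2.677 = 5.353 mol.
Q = n(e⁻)·F = 5.353 × 96500 = 516600 C.
t = Q/I = 516600 / 21.00 A = 24600 s.

24600 s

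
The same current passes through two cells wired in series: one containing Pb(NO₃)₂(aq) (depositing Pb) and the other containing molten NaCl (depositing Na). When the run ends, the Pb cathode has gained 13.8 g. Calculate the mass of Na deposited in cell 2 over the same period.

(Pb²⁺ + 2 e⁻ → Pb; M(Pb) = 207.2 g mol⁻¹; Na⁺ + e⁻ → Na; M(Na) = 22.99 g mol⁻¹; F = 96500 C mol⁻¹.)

n(Pb) = 13.8 / 207.2 = 0.06660 mol.
Since Pb²⁺ + 2 e⁻ → Pb, n(e⁻) passed = 2 × 0.06660 = 0.1332 mol.
Cells in series carry the same charge, so the same 0.1332 mol of electrons passes through cell 2.
Na⁺ + e⁻ → Na, so n(Na) = 0.1332 / 1 = 0.1332 mol.
m(Na) = 0.1332 × 22.99 = 3.06 g.

3.06 g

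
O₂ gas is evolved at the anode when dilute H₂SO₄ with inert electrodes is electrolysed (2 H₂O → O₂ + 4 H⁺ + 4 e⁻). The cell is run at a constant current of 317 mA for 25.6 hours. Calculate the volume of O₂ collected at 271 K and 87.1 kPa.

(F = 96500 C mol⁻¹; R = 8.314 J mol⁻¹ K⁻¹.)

Q = I·t = 0.3170 A × 92160 s = 29210 C.
n(e⁻) = Q/F = 29210 / 96500 = 0.3027 mol.
4 electrons are transferred per O₂ molecule, so n(O₂) = 0.3027 / 4 = 0.07569 mol.
V = nRT/P = (0.07569 × 8.314 × 271) / (87.1 × 10³ Pa) = 0.00196 m³ = 1.96 L.

1.96 L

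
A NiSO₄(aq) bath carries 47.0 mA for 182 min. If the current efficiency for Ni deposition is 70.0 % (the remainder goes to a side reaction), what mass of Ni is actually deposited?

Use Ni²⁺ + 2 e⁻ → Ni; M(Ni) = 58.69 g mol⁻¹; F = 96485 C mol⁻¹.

Q = I·t = 0.04700 × 10920 = 513.2 C.
n(e⁻) = 513.2/96485 = 0.005319 mol; theoretically n(Ni) = 0.005319/2 = 0.002660 mol, m_theo = 0.1561 g.
At 70.0 % efficiency, m_actual = 0.700 × 0.1561 = 0.109 g.

0.109 g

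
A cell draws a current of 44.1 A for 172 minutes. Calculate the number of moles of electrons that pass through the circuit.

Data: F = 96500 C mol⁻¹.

Q = I·t = 44.10 A × 10320 s = 455100 C.
n(e⁻) = Q/F = 455100 / 96500 = 4.72 mol.

4.72 mol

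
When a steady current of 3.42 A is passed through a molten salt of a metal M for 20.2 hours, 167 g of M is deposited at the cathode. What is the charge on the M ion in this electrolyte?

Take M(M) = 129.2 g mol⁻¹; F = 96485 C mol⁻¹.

Q = I·t = 3.420 A × 72720 s = 248700 C, so n(e⁻) = 248700/96485 = 2.578 mol.
n(M) deposited = 167 / 129.2 = 1.293 mol.
Electrons per atom = n(e⁻)/n(M) = 2.578 / 1.293 = 1.99 ≈ 2, so the ion is M²⁺.

+2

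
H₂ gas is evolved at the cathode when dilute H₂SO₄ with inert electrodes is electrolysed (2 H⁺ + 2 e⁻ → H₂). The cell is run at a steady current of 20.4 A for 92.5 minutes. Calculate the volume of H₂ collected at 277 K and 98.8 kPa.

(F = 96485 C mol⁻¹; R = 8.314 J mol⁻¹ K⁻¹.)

Q = I·t = 20.40 A × 5550.0 s = 113200 C.
n(e⁻) = Q/F = 113200 / 96485 = 1.173 mol.
2 electrons are transferred per H₂ molecule, so n(H₂) = 1.173 / 2 = 0.5867 mol.
V = nRT/P = (0.5867 × 8.314 × 277) / (98.8 × 10³ Pa) = 0.0137 m³ = 13.7 L.

13.7 L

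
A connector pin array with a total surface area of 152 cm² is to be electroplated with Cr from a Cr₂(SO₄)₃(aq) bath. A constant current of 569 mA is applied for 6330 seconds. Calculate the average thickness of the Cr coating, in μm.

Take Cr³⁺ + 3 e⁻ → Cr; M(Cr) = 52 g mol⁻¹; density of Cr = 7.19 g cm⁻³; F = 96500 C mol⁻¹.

Q = I·t = 0.5690 × 6330.0 = 3602 C; n(e⁻) = 0.03732 mol.
n(Cr) = n(e⁻)/3 = 0.01244 mol, so m = 0.01244 × 52 = 0.6470 g.
Volume = m/ρ = 0.6470 / 7.19 = 0.08998 cm³.
Thickness = V/A = 0.08998 / 152 = 5.92 × 10⁻⁴ cm = 5.92 μm.

5.92 μm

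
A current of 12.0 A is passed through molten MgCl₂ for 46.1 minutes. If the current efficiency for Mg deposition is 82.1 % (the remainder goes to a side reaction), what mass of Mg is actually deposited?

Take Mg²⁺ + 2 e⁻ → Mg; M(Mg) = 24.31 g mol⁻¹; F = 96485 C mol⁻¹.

3.43 g

Q = I·t = 12.00 × 2766.0 = 33190 C.
n(e⁻) = 33190/96485 = 0.3440 mol; theoretically n(Mg) = 0.3440/2 = 0.1720 mol, m_theo = 4.181 g.
At 82.1 % efficiency, m_actual = 0.821 × 4.181 = 3.43 g.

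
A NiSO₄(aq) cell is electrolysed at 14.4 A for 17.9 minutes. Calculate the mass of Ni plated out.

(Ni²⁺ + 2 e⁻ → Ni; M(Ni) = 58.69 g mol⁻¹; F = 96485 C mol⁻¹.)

4.70 g

Q = I·t = 14.40 A × 1074.0 s = 15470 C.
n(e⁻) = Q/F = 15470 / 96485 = 0.1603 mol.
Ni²⁺ + 2 e⁻ → Ni, so n(Ni) = n(e⁻)/2 = 0.08015 mol.
m = n·M = 0.08015 × 58.69 = 4.70 g.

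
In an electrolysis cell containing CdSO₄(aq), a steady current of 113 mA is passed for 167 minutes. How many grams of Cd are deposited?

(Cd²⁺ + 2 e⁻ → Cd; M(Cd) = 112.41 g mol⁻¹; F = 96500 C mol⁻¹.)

Q = I·t = 0.1130 A × 10020 s = 1132 C.
n(e⁻) = Q/F = 1132 / 96500 = 0.01173 mol.
Cd²⁺ + 2 e⁻ → Cd, so n(Cd) = n(e⁻)/2 = 0.005867 mol.
m = n·M = 0.005867 × 112.41 = 0.659 g.

0.659 g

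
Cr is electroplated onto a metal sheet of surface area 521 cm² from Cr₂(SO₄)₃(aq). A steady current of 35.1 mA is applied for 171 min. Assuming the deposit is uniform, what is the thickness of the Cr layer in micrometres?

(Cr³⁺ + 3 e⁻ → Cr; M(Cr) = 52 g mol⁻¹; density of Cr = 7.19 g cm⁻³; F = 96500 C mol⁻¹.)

0.173 μm

Q = I·t = 0.03510 × 10260 = 360.1 C; n(e⁻) = 0.003732 mol.
n(Cr) = n(e⁻)/3 = 0.001244 mol, so m = 0.001244 × 52 = 0.06469 g.
Volume = m/ρ = 0.06469 / 7.19 = 0.008997 cm³.
Thickness = V/A = 0.008997 / 521 = 1.73 × 10⁻⁵ cm = 0.173 μm.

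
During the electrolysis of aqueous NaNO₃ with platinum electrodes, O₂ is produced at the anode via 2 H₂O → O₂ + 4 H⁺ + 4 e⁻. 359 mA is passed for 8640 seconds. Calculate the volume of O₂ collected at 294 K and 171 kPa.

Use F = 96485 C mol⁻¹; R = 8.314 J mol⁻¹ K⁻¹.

Q = I·t = 0.3590 A × 8640.0 s = 3102 C.
n(e⁻) = Q/F = 3102 / 96485 = 0.03215 mol.
4 electrons are transferred per O₂ molecule, so n(O₂) = 0.03215 / 4 = 0.008037 mol.
V = nRT/P = (0.008037 × 8.314 × 294) / (171 × 10³ Pa) = 1.15 × 10⁻⁴ m³ = 0.115 L.

0.115 L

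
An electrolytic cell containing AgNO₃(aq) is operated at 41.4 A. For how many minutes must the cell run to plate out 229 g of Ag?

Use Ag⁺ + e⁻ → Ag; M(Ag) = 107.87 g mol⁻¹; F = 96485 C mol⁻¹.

n(Ag) = m/M = 229 / 107.87 = 2.123 mol.
Each Ag atom requires 1 electron, so n(e⁻) = 1 × 2.123 = 2.123 mol.
Q = n(e⁻)·F = 2.123 × 96485 = 204800 C.
t = Q/I = 204800 / 41.40 A = 4948 s = 82.5 min.

82.5 min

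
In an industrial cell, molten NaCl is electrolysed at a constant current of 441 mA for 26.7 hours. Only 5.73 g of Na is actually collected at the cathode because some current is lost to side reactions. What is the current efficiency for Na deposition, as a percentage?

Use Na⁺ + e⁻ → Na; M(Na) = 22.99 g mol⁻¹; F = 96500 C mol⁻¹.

56.7 %

Q = I·t = 0.4410 × 96120 = 42390 C; n(e⁻) = 42390/96500 = 0.4393 mol.
Theoretical n(Na) = n(e⁻)/1 = 0.4393 mol, i.e. m_theo = 0.4393 × 22.99 = 10.10 g.
Efficiency = m_actual / m_theo = 5.73 / 10.10 = 56.7 %.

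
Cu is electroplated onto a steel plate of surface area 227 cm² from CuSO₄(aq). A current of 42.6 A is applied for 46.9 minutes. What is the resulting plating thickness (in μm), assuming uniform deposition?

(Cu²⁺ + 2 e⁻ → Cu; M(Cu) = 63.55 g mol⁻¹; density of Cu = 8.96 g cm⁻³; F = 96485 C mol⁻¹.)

Q = I·t = 42.60 × 2814.0 = 119900 C; n(e⁻) = 1.242 mol.
n(Cu) = n(e⁻)/2 = 0.6212 mol, so m = 0.6212 × 63.55 = 39.48 g.
Volume = m/ρ = 39.48 / 8.96 = 4.406 cm³.
Thickness = V/A = 4.406 / 227 = 0.0194 cm = 194 μm.

194 μm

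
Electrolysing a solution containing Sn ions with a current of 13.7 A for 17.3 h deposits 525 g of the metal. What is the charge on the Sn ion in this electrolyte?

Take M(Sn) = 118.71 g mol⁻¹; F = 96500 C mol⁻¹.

Q = I·t = 13.70 A × 62280 s = 853200 C, so n(e⁻) = 853200/96500 = 8.842 mol.
n(Sn) deposited = 525 / 118.71 = 4.423 mol.
Electrons per atom = n(e⁻)/n(Sn) = 8.842 / 4.423 = 2.00 ≈ 2, so the ion is Sn²⁺.

+2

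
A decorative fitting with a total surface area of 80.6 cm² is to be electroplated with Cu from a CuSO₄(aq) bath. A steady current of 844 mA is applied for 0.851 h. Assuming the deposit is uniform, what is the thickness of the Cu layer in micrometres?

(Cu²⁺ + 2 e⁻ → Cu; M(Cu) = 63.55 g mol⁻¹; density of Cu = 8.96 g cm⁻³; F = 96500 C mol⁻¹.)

11.8 μm

Q = I·t = 0.8440 × 3063.6 = 2586 C; n(e⁻) = 0.02679 mol.
n(Cu) = n(e⁻)/2 = 0.01340 mol, so m = 0.01340 × 63.55 = 0.8514 g.
Volume = m/ρ = 0.8514 / 8.96 = 0.09502 cm³.
Thickness = V/A = 0.09502 / 80.6 = 0.00118 cm = 11.8 μm.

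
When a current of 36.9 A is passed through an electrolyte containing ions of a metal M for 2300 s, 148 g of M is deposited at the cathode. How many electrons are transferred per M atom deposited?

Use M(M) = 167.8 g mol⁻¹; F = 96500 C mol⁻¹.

1

Q = I·t = 36.90 A × 2300.0 s = 84870 C, so n(e⁻) = 84870/96500 = 0.8795 mol.
n(M) deposited = 148 / 167.8 = 0.8820 mol.
Electrons per atom = n(e⁻)/n(M) = 0.8795 / 0.8820 = 0.997 ≈ 1, so the ion is M⁺.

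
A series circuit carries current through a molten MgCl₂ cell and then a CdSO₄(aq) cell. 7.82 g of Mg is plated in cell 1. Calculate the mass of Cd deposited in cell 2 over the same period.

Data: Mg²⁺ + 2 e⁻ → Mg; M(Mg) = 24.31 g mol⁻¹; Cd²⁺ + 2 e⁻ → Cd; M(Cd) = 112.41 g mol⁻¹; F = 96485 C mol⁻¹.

36.2 g

n(Mg) = 7.82 / 24.31 = 0.3217 mol.
Since Mg²⁺ + 2 e⁻ → Mg, n(e⁻) passed = 2 × 0.3217 = 0.6434 mol.
Cells in series carry the same charge, so the same 0.6434 mol of electrons passes through cell 2.
Cd²⁺ + 2 e⁻ → Cd, so n(Cd) = 0.6434 / 2 = 0.3217 mol.
m(Cd) = 0.3217 × 112.41 = 36.2 g.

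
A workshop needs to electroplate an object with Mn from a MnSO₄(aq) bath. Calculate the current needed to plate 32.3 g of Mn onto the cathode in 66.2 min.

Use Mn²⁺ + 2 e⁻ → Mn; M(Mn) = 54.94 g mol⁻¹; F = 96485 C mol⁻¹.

28.6 A

n(Mn) = 32.3 / 54.94 = 0.5879 mol.
n(e⁻) = 2 × 0.5879 = 1.176 mol.
Q = n(e⁻)·F = 1.176 × 96485 = 113400 C.
I = Q/t = 113400 / 3972.0 s = 28.6 A.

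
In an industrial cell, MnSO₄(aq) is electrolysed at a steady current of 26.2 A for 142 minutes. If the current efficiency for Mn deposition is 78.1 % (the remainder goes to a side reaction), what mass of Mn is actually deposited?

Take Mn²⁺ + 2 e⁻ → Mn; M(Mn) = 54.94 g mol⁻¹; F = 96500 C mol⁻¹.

49.6 g

Q = I·t = 26.20 × 8520.0 = 223200 C.
n(e⁻) = 223200/96500 = 2.313 mol; theoretically n(Mn) = 2.313/2 = 1.157 mol, m_theo = 63.54 g.
At 78.1 % efficiency, m_actual = 0.781 × 63.54 = 49.6 g.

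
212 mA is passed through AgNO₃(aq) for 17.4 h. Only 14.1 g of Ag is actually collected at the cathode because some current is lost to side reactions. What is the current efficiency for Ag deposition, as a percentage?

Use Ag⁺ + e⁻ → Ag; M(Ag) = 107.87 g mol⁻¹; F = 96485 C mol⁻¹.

95.0 %

Q = I·t = 0.2120 × 62640 = 13280 C; n(e⁻) = 13280/96485 = 0.1376 mol.
Theoretical n(Ag) = n(e⁻)/1 = 0.1376 mol, i.e. m_theo = 0.1376 × 107.87 = 14.85 g.
Efficiency = m_actual / m_theo = 14.1 / 14.85 = 95.0 %.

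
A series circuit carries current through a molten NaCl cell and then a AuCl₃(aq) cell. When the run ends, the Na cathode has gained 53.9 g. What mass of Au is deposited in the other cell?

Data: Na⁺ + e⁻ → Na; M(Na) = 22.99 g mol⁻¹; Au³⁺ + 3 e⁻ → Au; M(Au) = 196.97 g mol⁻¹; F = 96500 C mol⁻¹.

154 g

n(Na) = 53.9 / 22.99 = 2.344 mol.
Since Na⁺ + e⁻ → Na, n(e⁻) passed = 1 × 2.344 = 2.344 mol.
Cells in series carry the same charge, so the same 2.344 mol of electrons passes through cell 2.
Au³⁺ + 3 e⁻ → Au, so n(Au) = 2.344 / 3 = 0.7815 mol.
m(Au) = 0.7815 × 196.97 = 154 g.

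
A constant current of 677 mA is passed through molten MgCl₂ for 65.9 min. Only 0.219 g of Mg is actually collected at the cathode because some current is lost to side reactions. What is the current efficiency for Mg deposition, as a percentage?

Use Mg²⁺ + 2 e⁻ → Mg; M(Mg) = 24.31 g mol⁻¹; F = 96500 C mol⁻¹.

Q = I·t = 0.6770 × 3954.0 = 2677 C; n(e⁻) = 2677/96500 = 0.02774 mol.
Theoretical n(Mg) = n(e⁻)/2 = 0.01387 mol, i.e. m_theo = 0.01387 × 24.31 = 0.3372 g.
Efficiency = m_actual / m_theo = 0.219 / 0.3372 = 65.0 %.

65.0 %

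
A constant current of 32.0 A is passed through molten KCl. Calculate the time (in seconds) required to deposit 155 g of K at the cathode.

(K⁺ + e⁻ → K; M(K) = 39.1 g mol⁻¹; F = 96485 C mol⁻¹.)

n(K) = m/M = 155 / 39.1 = 3.964 mol.
Each K atom requires 1 electron, so n(e⁻) = 1 × 3.964 = 3.964 mol.
Q = n(e⁻)·F = 3.964 × 96485 = 382500 C.
t = Q/I = 382500 / 32.00 A = 11950 s.

12000 s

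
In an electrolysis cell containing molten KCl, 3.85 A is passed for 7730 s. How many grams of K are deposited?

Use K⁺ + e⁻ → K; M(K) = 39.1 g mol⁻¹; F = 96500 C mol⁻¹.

12.1 g

Q = I·t = 3.850 A × 7730.0 s = 29760 C.
n(e⁻) = Q/F = 29760 / 96500 = 0.3084 mol.
K⁺ + e⁻ → K, so n(K) = n(e⁻)/1 = 0.3084 mol.
m = n·M = 0.3084 × 39.1 = 12.1 g.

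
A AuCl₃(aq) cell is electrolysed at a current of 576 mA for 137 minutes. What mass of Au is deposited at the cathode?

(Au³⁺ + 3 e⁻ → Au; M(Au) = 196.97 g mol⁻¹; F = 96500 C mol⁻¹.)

Q = I·t = 0.5760 A × 8220.0 s = 4735 C.
n(e⁻) = Q/F = 4735 / 96500 = 0.04906 mol.
Au³⁺ + 3 e⁻ → Au, so n(Au) = n(e⁻)/3 = 0.01635 mol.
m = n·M = 0.01635 × 196.97 = 3.22 g.

3.22 g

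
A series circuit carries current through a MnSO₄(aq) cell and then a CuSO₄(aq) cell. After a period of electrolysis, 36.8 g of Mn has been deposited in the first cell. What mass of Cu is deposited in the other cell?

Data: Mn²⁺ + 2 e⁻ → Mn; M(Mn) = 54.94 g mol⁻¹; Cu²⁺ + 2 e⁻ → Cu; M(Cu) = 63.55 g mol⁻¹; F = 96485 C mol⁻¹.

n(Mn) = 36.8 / 54.94 = 0.6698 mol.
Since Mn²⁺ + 2 e⁻ → Mn, n(e⁻) passed = 2 × 0.6698 = 1.340 mol.
Cells in series carry the same charge, so the same 1.340 mol of electrons passes through cell 2.
Cu²⁺ + 2 e⁻ → Cu, so n(Cu) = 1.340 / 2 = 0.6698 mol.
m(Cu) = 0.6698 × 63.55 = 42.6 g.

42.6 g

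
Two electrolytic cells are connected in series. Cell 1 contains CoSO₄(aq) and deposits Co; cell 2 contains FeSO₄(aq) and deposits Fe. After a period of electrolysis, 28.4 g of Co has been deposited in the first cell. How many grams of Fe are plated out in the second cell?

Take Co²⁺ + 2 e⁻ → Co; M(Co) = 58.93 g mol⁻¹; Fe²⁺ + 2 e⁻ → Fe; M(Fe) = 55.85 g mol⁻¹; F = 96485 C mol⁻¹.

n(Co) = 28.4 / 58.93 = 0.4819 mol.
Since Co²⁺ + 2 e⁻ → Co, n(e⁻) passed = 2 × 0.4819 = 0.9639 mol.
Cells in series carry the same charge, so the same 0.9639 mol of electrons passes through cell 2.
Fe²⁺ + 2 e⁻ → Fe, so n(Fe) = 0.9639 / 2 = 0.4819 mol.
m(Fe) = 0.4819 × 55.85 = 26.9 g.

26.9 g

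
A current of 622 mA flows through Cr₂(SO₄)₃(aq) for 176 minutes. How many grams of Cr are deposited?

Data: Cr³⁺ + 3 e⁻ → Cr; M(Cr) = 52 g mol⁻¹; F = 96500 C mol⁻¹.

1.18 g

Q = I·t = 0.6220 A × 10560 s = 6568 C.
n(e⁻) = Q/F = 6568 / 96500 = 0.06807 mol.
Cr³⁺ + 3 e⁻ → Cr, so n(Cr) = n(e⁻)/3 = 0.02269 mol.
m = n·M = 0.02269 × 52 = 1.18 g.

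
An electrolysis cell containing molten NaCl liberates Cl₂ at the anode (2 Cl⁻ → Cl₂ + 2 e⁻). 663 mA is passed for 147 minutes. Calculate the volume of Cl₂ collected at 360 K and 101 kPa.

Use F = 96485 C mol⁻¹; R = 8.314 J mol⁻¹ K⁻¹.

Q = I·t = 0.6630 A × 8820.0 s = 5848 C.
n(e⁻) = Q/F = 5848 / 96485 = 0.06061 mol.
2 electrons are transferred per Cl₂ molecule, so n(Cl₂) = 0.06061 / 2 = 0.03030 mol.
V = nRT/P = (0.03030 × 8.314 × 360) / (101 × 10³ Pa) = 8.98 × 10⁻⁴ m³ = 0.898 L.

0.898 L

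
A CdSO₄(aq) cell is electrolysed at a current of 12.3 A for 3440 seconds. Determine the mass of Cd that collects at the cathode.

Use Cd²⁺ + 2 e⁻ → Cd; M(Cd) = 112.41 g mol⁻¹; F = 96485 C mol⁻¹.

24.6 g

Q = I·t = 12.30 A × 3440.0 s = 42310 C.
n(e⁻) = Q/F = 42310 / 96485 = 0.4385 mol.
Cd²⁺ + 2 e⁻ → Cd, so n(Cd) = n(e⁻)/2 = 0.2193 mol.
m = n·M = 0.2193 × 112.41 = 24.6 g.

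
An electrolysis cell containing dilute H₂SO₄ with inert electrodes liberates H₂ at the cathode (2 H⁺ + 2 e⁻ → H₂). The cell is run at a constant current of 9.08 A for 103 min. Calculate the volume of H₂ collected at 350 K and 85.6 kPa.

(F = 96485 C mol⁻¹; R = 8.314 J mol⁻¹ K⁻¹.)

Q = I·t = 9.080 A × 6180.0 s = 56110 C.
n(e⁻) = Q/F = 56110 / 96485 = 0.5816 mol.
2 electrons are transferred per H₂ molecule, so n(H₂) = 0.5816 / 2 = 0.2908 mol.
V = nRT/P = (0.2908 × 8.314 × 350) / (85.6 × 10³ Pa) = 0.00989 m³ = 9.89 L.

9.89 L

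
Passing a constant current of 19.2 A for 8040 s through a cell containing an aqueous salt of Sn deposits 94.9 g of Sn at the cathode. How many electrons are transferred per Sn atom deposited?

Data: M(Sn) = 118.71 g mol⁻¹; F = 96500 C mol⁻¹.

Q = I·t = 19.20 A × 8040.0 s = 154400 C, so n(e⁻) = 154400/96500 = 1.600 mol.
n(Sn) deposited = 94.9 / 118.71 = 0.7994 mol.
Electrons per atom = n(e⁻)/n(Sn) = 1.600 / 0.7994 = 2.00 ≈ 2, so the ion is Sn²⁺.

2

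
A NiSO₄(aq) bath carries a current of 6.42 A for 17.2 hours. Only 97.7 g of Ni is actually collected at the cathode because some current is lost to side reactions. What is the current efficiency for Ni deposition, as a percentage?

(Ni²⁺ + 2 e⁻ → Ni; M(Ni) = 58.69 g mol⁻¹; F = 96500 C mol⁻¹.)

80.8 %

Q = I·t = 6.420 × 61920 = 397500 C; n(e⁻) = 397500/96500 = 4.119 mol.
Theoretical n(Ni) = n(e⁻)/2 = 2.060 mol, i.e. m_theo = 2.060 × 58.69 = 120.9 g.
Efficiency = m_actual / m_theo = 97.7 / 120.9 = 80.8 %.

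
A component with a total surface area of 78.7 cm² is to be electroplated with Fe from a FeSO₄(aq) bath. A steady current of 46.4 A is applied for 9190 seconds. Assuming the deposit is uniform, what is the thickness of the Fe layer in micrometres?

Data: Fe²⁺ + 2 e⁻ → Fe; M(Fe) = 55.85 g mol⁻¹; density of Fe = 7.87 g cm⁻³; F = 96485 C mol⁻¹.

Q = I·t = 46.40 × 9190.0 = 426400 C; n(e⁻) = 4.420 mol.
n(Fe) = n(e⁻)/2 = 2.210 mol, so m = 2.210 × 55.85 = 123.4 g.
Volume = m/ρ = 123.4 / 7.87 = 15.68 cm³.
Thickness = V/A = 15.68 / 78.7 = 0.199 cm = 1990 μm.

1990 μm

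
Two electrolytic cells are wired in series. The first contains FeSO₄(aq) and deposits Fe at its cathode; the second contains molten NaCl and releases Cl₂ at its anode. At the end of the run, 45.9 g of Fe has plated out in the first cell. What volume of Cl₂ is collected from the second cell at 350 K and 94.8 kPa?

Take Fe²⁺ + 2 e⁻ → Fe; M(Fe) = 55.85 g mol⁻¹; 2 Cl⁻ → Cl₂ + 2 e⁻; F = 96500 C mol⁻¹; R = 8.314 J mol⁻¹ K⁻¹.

25.2 L

n(Fe) = 45.9 / 55.85 = 0.8218 mol, so n(e⁻) = 2 × 0.8218 = 1.644 mol.
The cells are in series, so the same 1.644 mol of electrons passes through the second cell.
2 Cl⁻ → Cl₂ + 2 e⁻ — 2 mol e⁻ per mol Cl₂, so n(Cl₂) = 1.644/2 = 0.8218 mol.
V = nRT/P = (0.8218 × 8.314 × 350) / (94.8 × 10³) = 0.0252 m³ = 25.2 L.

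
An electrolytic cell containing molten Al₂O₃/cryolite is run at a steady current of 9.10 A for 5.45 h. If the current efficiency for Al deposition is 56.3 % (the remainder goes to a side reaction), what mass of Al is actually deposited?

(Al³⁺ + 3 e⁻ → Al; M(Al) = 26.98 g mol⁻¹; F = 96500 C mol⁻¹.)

9.37 g

Q = I·t = 9.100 × 19620 = 178500 C.
n(e⁻) = 178500/96500 = 1.850 mol; theoretically n(Al) = 1.850/3 = 0.6167 mol, m_theo = 16.64 g.
At 56.3 % efficiency, m_actual = 0.563 × 16.64 = 9.37 g.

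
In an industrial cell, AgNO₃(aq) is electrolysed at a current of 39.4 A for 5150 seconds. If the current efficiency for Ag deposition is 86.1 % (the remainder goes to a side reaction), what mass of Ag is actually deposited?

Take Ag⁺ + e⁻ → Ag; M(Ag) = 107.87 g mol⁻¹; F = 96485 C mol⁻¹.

Q = I·t = 39.40 × 5150.0 = 202900 C.
n(e⁻) = 202900/96485 = 2.103 mol; theoretically n(Ag) = 2.103/1 = 2.103 mol, m_theo = 226.9 g.
At 86.1 % efficiency, m_actual = 0.861 × 226.9 = 195 g.

195 g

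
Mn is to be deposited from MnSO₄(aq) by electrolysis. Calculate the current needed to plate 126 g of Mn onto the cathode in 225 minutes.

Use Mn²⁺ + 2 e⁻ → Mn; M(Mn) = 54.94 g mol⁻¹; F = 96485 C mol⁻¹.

32.8 A

n(Mn) = 126 / 54.94 = 2.293 mol.
n(e⁻) = 2 × 2.293 = 4.587 mol.
Q = n(e⁻)·F = 4.587 × 96485 = 442600 C.
I = Q/t = 442600 / 13500 s = 32.8 A.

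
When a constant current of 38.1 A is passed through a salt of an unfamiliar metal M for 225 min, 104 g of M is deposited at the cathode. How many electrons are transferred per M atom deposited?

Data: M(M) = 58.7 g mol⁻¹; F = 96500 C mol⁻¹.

Q = I·t = 38.10 A × 13500 s = 514400 C, so n(e⁻) = 514400/96500 = 5.330 mol.
n(M) deposited = 104 / 58.7 = 1.772 mol.
Electrons per atom = n(e⁻)/n(M) = 5.330 / 1.772 = 3.01 ≈ 3, so the ion is M³⁺.

3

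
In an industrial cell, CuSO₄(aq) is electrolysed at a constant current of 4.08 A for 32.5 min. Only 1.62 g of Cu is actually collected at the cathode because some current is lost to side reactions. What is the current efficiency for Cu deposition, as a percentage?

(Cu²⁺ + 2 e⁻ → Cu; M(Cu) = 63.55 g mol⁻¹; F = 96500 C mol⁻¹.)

Q = I·t = 4.080 × 1950.0 = 7956 C; n(e⁻) = 7956/96500 = 0.08245 mol.
Theoretical n(Cu) = n(e⁻)/2 = 0.04122 mol, i.e. m_theo = 0.04122 × 63.55 = 2.620 g.
Efficiency = m_actual / m_theo = 1.62 / 2.620 = 61.8 %.

61.8 %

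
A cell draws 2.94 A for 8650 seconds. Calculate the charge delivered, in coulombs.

Q = I·t = 2.940 A × 8650.0 s = 25400 C.

25400 C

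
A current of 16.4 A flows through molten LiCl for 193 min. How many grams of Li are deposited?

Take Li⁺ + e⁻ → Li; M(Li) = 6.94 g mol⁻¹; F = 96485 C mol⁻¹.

13.7 g

Q = I·t = 16.40 A × 11580 s = 189900 C.
n(e⁻) = Q/F = 189900 / 96485 = 1.968 mol.
Li⁺ + e⁻ → Li, so n(Li) = n(e⁻)/1 = 1.968 mol.
m = n·M = 1.968 × 6.94 = 13.7 g.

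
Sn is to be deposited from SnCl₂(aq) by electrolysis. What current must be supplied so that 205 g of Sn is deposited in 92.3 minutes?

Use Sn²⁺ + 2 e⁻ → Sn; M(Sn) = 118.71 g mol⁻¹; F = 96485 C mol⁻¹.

n(Sn) = 205 / 118.71 = 1.727 mol.
n(e⁻) = 2 × 1.727 = 3.454 mol.
Q = n(e⁻)·F = 3.454 × 96485 = 333200 C.
I = Q/t = 333200 / 5538.0 s = 60.2 A.

60.2 A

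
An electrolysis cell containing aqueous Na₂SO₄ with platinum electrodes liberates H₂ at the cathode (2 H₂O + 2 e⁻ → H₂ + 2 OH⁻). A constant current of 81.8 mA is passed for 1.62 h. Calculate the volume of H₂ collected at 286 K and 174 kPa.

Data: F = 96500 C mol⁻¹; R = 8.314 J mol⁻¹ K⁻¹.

0.0338 L

Q = I·t = 0.08180 A × 5832.0 s = 477.1 C.
n(e⁻) = Q/F = 477.1 / 96500 = 0.004944 mol.
2 electrons are transferred per H₂ molecule, so n(H₂) = 0.004944 / 2 = 0.002472 mol.
V = nRT/P = (0.002472 × 8.314 × 286) / (174 × 10³ Pa) = 3.38 × 10⁻⁵ m³ = 0.0338 L.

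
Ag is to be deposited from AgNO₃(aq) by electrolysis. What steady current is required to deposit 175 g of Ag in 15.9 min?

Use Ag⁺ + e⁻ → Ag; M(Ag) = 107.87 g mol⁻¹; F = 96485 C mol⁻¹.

n(Ag) = 175 / 107.87 = 1.622 mol.
n(e⁻) = 1 × 1.622 = 1.622 mol.
Q = n(e⁻)·F = 1.622 × 96485 = 156500 C.
I = Q/t = 156500 / 954.00 s = 164 A.

164 A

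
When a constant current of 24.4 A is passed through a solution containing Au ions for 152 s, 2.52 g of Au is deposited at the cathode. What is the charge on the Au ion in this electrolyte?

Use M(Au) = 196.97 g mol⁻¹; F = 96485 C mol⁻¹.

Q = I·t = 24.40 A × 152.00 s = 3709 C, so n(e⁻) = 3709/96485 = 0.03844 mol.
n(Au) deposited = 2.52 / 196.97 = 0.01279 mol.
Electrons per atom = n(e⁻)/n(Au) = 0.03844 / 0.01279 = 3.00 ≈ 3, so the ion is Au³⁺.

+3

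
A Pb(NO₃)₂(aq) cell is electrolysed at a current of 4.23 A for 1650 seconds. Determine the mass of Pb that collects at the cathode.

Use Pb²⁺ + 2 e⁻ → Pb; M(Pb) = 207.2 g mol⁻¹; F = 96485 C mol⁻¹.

Q = I·t = 4.230 A × 1650.0 s = 6980 C.
n(e⁻) = Q/F = 6980 / 96485 = 0.07234 mol.
Pb²⁺ + 2 e⁻ → Pb, so n(Pb) = n(e⁻)/2 = 0.03617 mol.
m = n·M = 0.03617 × 207.2 = 7.49 g.

7.49 g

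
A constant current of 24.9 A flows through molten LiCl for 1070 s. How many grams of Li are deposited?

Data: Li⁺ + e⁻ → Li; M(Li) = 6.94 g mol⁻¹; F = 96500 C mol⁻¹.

1.92 g

Q = I·t = 24.90 A × 1070.0 s = 26640 C.
n(e⁻) = Q/F = 26640 / 96500 = 0.2761 mol.
Li⁺ + e⁻ → Li, so n(Li) = n(e⁻)/1 = 0.2761 mol.
m = n·M = 0.2761 × 6.94 = 1.92 g.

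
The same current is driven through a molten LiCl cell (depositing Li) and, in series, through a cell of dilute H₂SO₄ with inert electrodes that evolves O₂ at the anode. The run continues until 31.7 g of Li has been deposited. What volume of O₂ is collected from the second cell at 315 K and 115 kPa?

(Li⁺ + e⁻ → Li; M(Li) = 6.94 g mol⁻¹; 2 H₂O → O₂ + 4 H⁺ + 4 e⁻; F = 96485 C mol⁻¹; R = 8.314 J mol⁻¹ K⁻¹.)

26.0 L

n(Li) = 31.7 / 6.94 = 4.568 mol, so n(e⁻) = 1 × 4.568 = 4.568 mol.
The cells are in series, so the same 4.568 mol of electrons passes through the second cell.
2 H₂O → O₂ + 4 H⁺ + 4 e⁻ — 4 mol e⁻ per mol O₂, so n(O₂) = 4.568/4 = 1.142 mol.
V = nRT/P = (1.142 × 8.314 × 315) / (115 × 10³) = 0.0260 m³ = 26.0 L.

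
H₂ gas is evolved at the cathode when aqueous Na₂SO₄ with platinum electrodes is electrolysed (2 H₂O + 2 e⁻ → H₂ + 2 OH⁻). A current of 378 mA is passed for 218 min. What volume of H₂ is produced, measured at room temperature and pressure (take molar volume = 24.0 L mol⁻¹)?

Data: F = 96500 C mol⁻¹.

Q = I·t = 0.3780 A × 13080 s = 4944 C.
n(e⁻) = Q/F = 4944 / 96500 = 0.05124 mol.
2 electrons are transferred per H₂ molecule, so n(H₂) = 0.05124 / 2 = 0.02562 mol.
V = n × V_m = 0.02562 × 24.0 = 0.615 L.

0.615 L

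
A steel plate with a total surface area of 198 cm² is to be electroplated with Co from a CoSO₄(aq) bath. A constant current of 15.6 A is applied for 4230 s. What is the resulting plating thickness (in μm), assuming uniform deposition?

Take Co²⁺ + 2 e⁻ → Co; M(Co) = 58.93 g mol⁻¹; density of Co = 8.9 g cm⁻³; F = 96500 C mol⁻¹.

Q = I·t = 15.60 × 4230.0 = 65990 C; n(e⁻) = 0.6838 mol.
n(Co) = n(e⁻)/2 = 0.3419 mol, so m = 0.3419 × 58.93 = 20.15 g.
Volume = m/ρ = 20.15 / 8.9 = 2.264 cm³.
Thickness = V/A = 2.264 / 198 = 0.0114 cm = 114 μm.

114 μm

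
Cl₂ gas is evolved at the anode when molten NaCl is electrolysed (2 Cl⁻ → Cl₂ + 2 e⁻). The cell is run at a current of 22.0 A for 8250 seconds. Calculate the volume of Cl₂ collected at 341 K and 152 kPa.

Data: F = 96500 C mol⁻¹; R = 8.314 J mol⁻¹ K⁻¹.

17.5 L

Q = I·t = 22.00 A × 8250.0 s = 181500 C.
n(e⁻) = Q/F = 181500 / 96500 = 1.881 mol.
2 electrons are transferred per Cl₂ molecule, so n(Cl₂) = 1.881 / 2 = 0.9404 mol.
V = nRT/P = (0.9404 × 8.314 × 341) / (152 × 10³ Pa) = 0.0175 m³ = 17.5 L.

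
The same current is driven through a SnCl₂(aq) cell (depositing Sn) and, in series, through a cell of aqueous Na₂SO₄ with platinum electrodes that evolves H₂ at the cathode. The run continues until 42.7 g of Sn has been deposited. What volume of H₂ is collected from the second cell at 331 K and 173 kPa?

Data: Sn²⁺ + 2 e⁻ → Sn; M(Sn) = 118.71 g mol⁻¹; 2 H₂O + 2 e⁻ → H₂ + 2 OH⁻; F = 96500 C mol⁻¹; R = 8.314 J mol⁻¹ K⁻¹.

n(Sn) = 42.7 / 118.71 = 0.3597 mol, so n(e⁻) = 2 × 0.3597 = 0.7194 mol.
The cells are in series, so the same 0.7194 mol of electrons passes through the second cell.
2 H₂O + 2 e⁻ → H₂ + 2 OH⁻ — 2 mol e⁻ per mol H₂, so n(H₂) = 0.7194/2 = 0.3597 mol.
V = nRT/P = (0.3597 × 8.314 × 331) / (173 × 10³) = 0.00572 m³ = 5.72 L.

5.72 L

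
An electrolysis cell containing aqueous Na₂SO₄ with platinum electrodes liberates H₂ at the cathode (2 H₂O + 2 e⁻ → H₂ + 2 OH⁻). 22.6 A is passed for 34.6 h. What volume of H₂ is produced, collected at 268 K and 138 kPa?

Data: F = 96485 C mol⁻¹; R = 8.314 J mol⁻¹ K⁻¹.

Q = I·t = 22.60 A × 124560 s = 2815000 C.
n(e⁻) = Q/F = 2815000 / 96485 = 29.18 mol.
2 electrons are transferred per H₂ molecule, so n(H₂) = 29.18 / 2 = 14.59 mol.
V = nRT/P = (14.59 × 8.314 × 268) / (138 × 10³ Pa) = 0.236 m³ = 236 L.

236 L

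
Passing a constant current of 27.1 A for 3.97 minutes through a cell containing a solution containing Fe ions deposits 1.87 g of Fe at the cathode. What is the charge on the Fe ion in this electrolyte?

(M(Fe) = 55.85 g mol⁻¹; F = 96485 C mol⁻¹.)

+2

Q = I·t = 27.10 A × 238.20 s = 6455 C, so n(e⁻) = 6455/96485 = 0.06690 mol.
n(Fe) deposited = 1.87 / 55.85 = 0.03348 mol.
Electrons per atom = n(e⁻)/n(Fe) = 0.06690 / 0.03348 = 2.00 ≈ 2, so the ion is Fe²⁺.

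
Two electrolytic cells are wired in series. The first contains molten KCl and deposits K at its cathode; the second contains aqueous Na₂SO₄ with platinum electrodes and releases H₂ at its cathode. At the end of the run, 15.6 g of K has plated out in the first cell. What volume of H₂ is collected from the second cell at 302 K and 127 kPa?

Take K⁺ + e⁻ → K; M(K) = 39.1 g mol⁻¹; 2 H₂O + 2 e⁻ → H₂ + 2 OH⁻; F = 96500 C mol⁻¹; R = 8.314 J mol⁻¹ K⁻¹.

3.94 L

n(K) = 15.6 / 39.1 = 0.3990 mol, so n(e⁻) = 1 × 0.3990 = 0.3990 mol.
The cells are in series, so the same 0.3990 mol of electrons passes through the second cell.
2 H₂O + 2 e⁻ → H₂ + 2 OH⁻ — 2 mol e⁻ per mol H₂, so n(H₂) = 0.3990/2 = 0.1995 mol.
V = nRT/P = (0.1995 × 8.314 × 302) / (127 × 10³) = 0.00394 m³ = 3.94 L.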